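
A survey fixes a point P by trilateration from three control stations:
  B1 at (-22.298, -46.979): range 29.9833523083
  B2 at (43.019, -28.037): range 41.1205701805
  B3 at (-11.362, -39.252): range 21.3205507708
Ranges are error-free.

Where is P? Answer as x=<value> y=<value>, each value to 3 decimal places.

x=7.620 y=-48.961

eq1: (x + 22.298)² + (y + 46.979)² = 29.9833523083²
eq2: (x − 43.019)² + (y + 28.037)² = 41.1205701805²
eq3: (x + 11.362)² + (y + 39.252)² = 21.3205507708²
eq3−eq1, eq3−eq2 (x²,y² cancel):
  -21.872·x − 15.454·y = 589.977167
  108.762·x + 22.430·y = -269.442225
det = -21.872·22.430 − -15.454·108.762 = 1190.218988
x = (589.977167·22.430 − -15.454·-269.442225) / 1190.218988 = 7.619798
y = (-21.872·-269.442225 − 589.977167·108.762) / 1190.218988 = -48.960617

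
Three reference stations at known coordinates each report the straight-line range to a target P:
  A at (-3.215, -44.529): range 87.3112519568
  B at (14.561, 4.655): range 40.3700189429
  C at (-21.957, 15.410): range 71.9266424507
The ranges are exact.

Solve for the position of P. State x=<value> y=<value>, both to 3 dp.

x=49.297 y=25.226

eq1: (x + 3.215)² + (y + 44.529)² = 87.3112519568²
eq2: (x − 14.561)² + (y − 4.655)² = 40.3700189429²
eq3: (x + 21.957)² + (y − 15.410)² = 71.9266424507²
eq1−eq2, eq1−eq3 (x²,y² cancel):
  35.552·x + 98.368·y = 4234.039969
  -37.484·x + 119.878·y = 1176.222707
det = 35.552·119.878 − 98.368·-37.484 = 7949.128768
x = (4234.039969·119.878 − 98.368·1176.222707) / 7949.128768 = 49.296669
y = (35.552·1176.222707 − 4234.039969·-37.484) / 7949.128768 = 25.226139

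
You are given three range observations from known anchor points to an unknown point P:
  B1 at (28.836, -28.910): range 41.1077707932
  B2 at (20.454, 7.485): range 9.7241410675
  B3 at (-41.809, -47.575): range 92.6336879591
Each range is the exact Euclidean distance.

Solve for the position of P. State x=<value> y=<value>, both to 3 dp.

eq1: (x − 28.836)² + (y + 28.910)² = 41.1077707932²
eq2: (x − 20.454)² + (y − 7.485)² = 9.7241410675²
eq3: (x + 41.809)² + (y + 47.575)² = 92.6336879591²
eq2−eq1, eq2−eq3 (x²,y² cancel):
  16.764·x − 72.790·y = -402.378245
  -124.526·x − 110.120·y = -4949.459460
det = 16.764·-110.120 − -72.790·-124.526 = -10910.299220
x = (-402.378245·-110.120 − -72.790·-4949.459460) / -10910.299220 = 28.959908
y = (16.764·-4949.459460 − -402.378245·-124.526) / -10910.299220 = 12.197584

x=28.960 y=12.198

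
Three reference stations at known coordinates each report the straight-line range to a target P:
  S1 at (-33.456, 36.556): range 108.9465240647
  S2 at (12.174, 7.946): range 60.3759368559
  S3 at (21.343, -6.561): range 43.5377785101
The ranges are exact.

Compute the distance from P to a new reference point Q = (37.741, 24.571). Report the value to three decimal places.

eq1: (x + 33.456)² + (y − 36.556)² = 108.9465240647²
eq2: (x − 12.174)² + (y − 7.946)² = 60.3759368559²
eq3: (x − 21.343)² + (y + 6.561)² = 43.5377785101²
eq2−eq1, eq2−eq3 (x²,y² cancel):
  -91.260·x + 57.220·y = -5979.791475
  18.338·x − 29.014·y = 2036.940772
det = -91.260·-29.014 − 57.220·18.338 = 1598.517280
x = (-5979.791475·-29.014 − 57.220·2036.940772) / 1598.517280 = 35.622961
y = (-91.260·2036.940772 − -5979.791475·18.338) / 1598.517280 = -47.690319
|P − Q| = √((35.622961 − 37.741)² + (-47.690319 − 24.571)²) = 72.292353

72.292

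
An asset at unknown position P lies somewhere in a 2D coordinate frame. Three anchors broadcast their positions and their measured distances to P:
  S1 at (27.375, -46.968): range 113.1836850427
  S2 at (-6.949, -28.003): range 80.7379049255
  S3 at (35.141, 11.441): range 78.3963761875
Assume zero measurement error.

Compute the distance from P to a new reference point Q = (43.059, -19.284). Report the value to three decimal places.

102.455

eq1: (x − 27.375)² + (y + 46.968)² = 113.1836850427²
eq2: (x + 6.949)² + (y + 28.003)² = 80.7379049255²
eq3: (x − 35.141)² + (y − 11.441)² = 78.3963761875²
eq1−eq3, eq1−eq2 (x²,y² cancel):
  15.532·x + 116.818·y = 5074.957474
  -68.648·x + 37.930·y = 4169.010229
det = 15.532·37.930 − 116.818·-68.648 = 8608.450824
x = (5074.957474·37.930 − 116.818·4169.010229) / 8608.450824 = -34.213159
y = (15.532·4169.010229 − 5074.957474·-68.648) / 8608.450824 = 47.992229
|P − Q| = √((-34.213159 − 43.059)² + (47.992229 − -19.284)²) = 102.455247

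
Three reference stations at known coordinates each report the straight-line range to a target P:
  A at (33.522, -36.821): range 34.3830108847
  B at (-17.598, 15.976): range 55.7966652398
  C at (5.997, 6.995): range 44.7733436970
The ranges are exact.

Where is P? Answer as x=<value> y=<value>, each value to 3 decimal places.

x=-0.858 y=-37.250

eq1: (x − 33.522)² + (y + 36.821)² = 34.3830108847²
eq2: (x + 17.598)² + (y − 15.976)² = 55.7966652398²
eq3: (x − 5.997)² + (y − 6.995)² = 44.7733436970²
eq2−eq3, eq2−eq1 (x²,y² cancel):
  47.190·x − 17.962·y = 628.587400
  102.240·x − 105.594·y = 3845.664759
det = 47.190·-105.594 − -17.962·102.240 = -3146.545980
x = (628.587400·-105.594 − -17.962·3845.664759) / -3146.545980 = -0.858329
y = (47.190·3845.664759 − 628.587400·102.240) / -3146.545980 = -37.250415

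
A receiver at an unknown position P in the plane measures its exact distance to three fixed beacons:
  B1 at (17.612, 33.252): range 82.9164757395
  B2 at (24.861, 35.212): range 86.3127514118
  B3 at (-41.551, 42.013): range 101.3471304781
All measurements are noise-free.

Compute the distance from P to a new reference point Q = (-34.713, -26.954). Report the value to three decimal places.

eq1: (x − 17.612)² + (y − 33.252)² = 82.9164757395²
eq2: (x − 24.861)² + (y − 35.212)² = 86.3127514118²
eq3: (x + 41.551)² + (y − 42.013)² = 101.3471304781²
eq1−eq2, eq1−eq3 (x²,y² cancel):
  14.498·x + 3.920·y = -132.672890
  -118.326·x + 17.522·y = -1320.399185
det = 14.498·17.522 − 3.920·-118.326 = 717.871876
x = (-132.672890·17.522 − 3.920·-1320.399185) / 717.871876 = 3.971837
y = (14.498·-1320.399185 − -132.672890·-118.326) / 717.871876 = -48.534844
|P − Q| = √((3.971837 − -34.713)² + (-48.534844 − -26.954)²) = 44.297285

44.297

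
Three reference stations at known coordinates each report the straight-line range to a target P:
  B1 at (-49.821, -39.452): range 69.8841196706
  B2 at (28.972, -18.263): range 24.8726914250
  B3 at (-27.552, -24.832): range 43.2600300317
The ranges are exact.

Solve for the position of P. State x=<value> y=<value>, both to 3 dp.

x=9.597 y=-2.666

eq1: (x + 49.821)² + (y + 39.452)² = 69.8841196706²
eq2: (x − 28.972)² + (y + 18.263)² = 24.8726914250²
eq3: (x + 27.552)² + (y + 24.832)² = 43.2600300317²
eq1−eq2, eq1−eq3 (x²,y² cancel):
  157.586·x + 42.378·y = 1399.461011
  44.538·x + 29.240·y = 349.508567
det = 157.586·29.240 − 42.378·44.538 = 2720.383276
x = (1399.461011·29.240 − 42.378·349.508567) / 2720.383276 = 9.597459
y = (157.586·349.508567 − 1399.461011·44.538) / 2720.383276 = -2.665631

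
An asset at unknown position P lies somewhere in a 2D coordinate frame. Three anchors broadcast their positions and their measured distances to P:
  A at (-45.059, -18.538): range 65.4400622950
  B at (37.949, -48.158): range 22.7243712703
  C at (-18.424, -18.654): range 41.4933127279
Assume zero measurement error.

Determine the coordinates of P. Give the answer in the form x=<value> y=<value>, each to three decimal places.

x=16.229 y=-41.476

eq1: (x + 45.059)² + (y + 18.538)² = 65.4400622950²
eq2: (x − 37.949)² + (y + 48.158)² = 22.7243712703²
eq3: (x + 18.424)² + (y + 18.654)² = 41.4933127279²
eq2−eq3, eq2−eq1 (x²,y² cancel):
  -112.746·x + 59.008·y = -4277.202025
  -166.016·x + 59.240·y = -5151.353344
det = -112.746·59.240 − 59.008·-166.016 = 3117.199088
x = (-4277.202025·59.240 − 59.008·-5151.353344) / 3117.199088 = 16.229188
y = (-112.746·-5151.353344 − -4277.202025·-166.016) / 3117.199088 = -41.476173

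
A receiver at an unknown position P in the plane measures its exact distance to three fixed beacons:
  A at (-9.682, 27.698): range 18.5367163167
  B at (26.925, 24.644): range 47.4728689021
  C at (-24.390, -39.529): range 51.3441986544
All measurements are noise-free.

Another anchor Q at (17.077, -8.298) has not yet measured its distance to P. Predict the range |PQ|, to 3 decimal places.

40.881

eq1: (x + 9.682)² + (y − 27.698)² = 18.5367163167²
eq2: (x − 26.925)² + (y − 24.644)² = 47.4728689021²
eq3: (x + 24.390)² + (y + 39.529)² = 51.3441986544²
eq3−eq1, eq3−eq2 (x²,y² cancel):
  29.416·x + 134.454·y = 996.123271
  102.630·x + 128.346·y = -442.578126
det = 29.416·128.346 − 134.454·102.630 = -10023.588084
x = (996.123271·128.346 − 134.454·-442.578126) / -10023.588084 = -18.691394
y = (29.416·-442.578126 − 996.123271·102.630) / -10023.588084 = 11.497979
|P − Q| = √((-18.691394 − 17.077)² + (11.497979 − -8.298)²) = 40.881033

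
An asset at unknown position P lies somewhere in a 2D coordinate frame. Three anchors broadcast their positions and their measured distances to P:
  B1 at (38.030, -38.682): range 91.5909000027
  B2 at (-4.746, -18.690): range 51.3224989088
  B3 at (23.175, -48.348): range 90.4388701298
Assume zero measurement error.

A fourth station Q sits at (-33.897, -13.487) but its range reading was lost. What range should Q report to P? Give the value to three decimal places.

eq1: (x − 38.030)² + (y + 38.682)² = 91.5909000027²
eq2: (x + 4.746)² + (y + 18.690)² = 51.3224989088²
eq3: (x − 23.175)² + (y + 48.348)² = 90.4388701298²
eq1−eq3, eq1−eq2 (x²,y² cancel):
  -29.710·x − 19.332·y = 141.735438
  -85.552·x + 39.984·y = 3184.156661
det = -29.710·39.984 − -19.332·-85.552 = -2841.815904
x = (141.735438·39.984 − -19.332·3184.156661) / -2841.815904 = -23.655039
y = (-29.710·3184.156661 − 141.735438·-85.552) / -2841.815904 = 29.022128
|P − Q| = √((-23.655039 − -33.897)² + (29.022128 − -13.487)²) = 43.725550

43.726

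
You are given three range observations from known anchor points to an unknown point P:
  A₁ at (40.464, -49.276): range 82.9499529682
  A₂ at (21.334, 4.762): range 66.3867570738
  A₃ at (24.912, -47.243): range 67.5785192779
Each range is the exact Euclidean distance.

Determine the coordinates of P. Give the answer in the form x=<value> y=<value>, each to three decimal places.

x=-38.524 y=-23.947

eq1: (x − 40.464)² + (y + 49.276)² = 82.9499529682²
eq2: (x − 21.334)² + (y − 4.762)² = 66.3867570738²
eq3: (x − 24.912)² + (y + 47.243)² = 67.5785192779²
eq1−eq2, eq1−eq3 (x²,y² cancel):
  -38.260·x + 108.076·y = -1114.150089
  -31.104·x + 4.066·y = 1100.887751
det = -38.260·4.066 − 108.076·-31.104 = 3206.030744
x = (-1114.150089·4.066 − 108.076·1100.887751) / 3206.030744 = -38.524172
y = (-38.260·1100.887751 − -1114.150089·-31.104) / 3206.030744 = -23.946898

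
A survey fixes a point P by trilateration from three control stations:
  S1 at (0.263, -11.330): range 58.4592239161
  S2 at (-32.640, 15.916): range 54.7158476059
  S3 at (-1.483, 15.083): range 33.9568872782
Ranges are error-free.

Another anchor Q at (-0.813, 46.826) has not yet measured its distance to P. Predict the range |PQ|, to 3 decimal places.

eq1: (x − 0.263)² + (y + 11.330)² = 58.4592239161²
eq2: (x + 32.640)² + (y − 15.916)² = 54.7158476059²
eq3: (x + 1.483)² + (y − 15.083)² = 33.9568872782²
eq3−eq2, eq3−eq1 (x²,y² cancel):
  -62.314·x + 1.666·y = -751.761308
  3.492·x − 52.826·y = -2365.668776
det = -62.314·-52.826 − 1.666·3.492 = 3285.981692
x = (-751.761308·-52.826 − 1.666·-2365.668776) / 3285.981692 = 13.284842
y = (-62.314·-2365.668776 − -751.761308·3.492) / 3285.981692 = 45.660460
|P − Q| = √((13.284842 − -0.813)² + (45.660460 − 46.826)²) = 14.145940

14.146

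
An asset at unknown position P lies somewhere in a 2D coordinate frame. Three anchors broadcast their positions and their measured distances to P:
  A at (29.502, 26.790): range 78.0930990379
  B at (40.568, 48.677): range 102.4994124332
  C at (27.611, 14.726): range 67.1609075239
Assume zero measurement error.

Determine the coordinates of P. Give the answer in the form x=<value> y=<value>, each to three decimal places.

eq1: (x − 29.502)² + (y − 26.790)² = 78.0930990379²
eq2: (x − 40.568)² + (y − 48.677)² = 102.4994124332²
eq3: (x − 27.611)² + (y − 14.726)² = 67.1609075239²
eq3−eq1, eq3−eq2 (x²,y² cancel):
  3.782·x + 24.128·y = -979.094911
  25.914·x + 67.902·y = -2959.551494
det = 3.782·67.902 − 24.128·25.914 = -368.447628
x = (-979.094911·67.902 − 24.128·-2959.551494) / -368.447628 = -13.368401
y = (3.782·-2959.551494 − -979.094911·25.914) / -368.447628 = -38.483737

x=-13.368 y=-38.484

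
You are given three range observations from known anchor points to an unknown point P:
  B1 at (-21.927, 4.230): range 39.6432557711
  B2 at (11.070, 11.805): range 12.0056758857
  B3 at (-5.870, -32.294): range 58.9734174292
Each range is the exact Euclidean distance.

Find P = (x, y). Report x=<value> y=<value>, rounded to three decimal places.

x=12.598 y=23.713

eq1: (x + 21.927)² + (y − 4.230)² = 39.6432557711²
eq2: (x − 11.070)² + (y − 11.805)² = 12.0056758857²
eq3: (x + 5.870)² + (y + 32.294)² = 58.9734174292²
eq1−eq3, eq1−eq2 (x²,y² cancel):
  32.114·x − 73.048·y = -1327.603128
  65.994·x + 15.150·y = 1190.668171
det = 32.114·15.150 − -73.048·65.994 = 5307.256812
x = (-1327.603128·15.150 − -73.048·1190.668171) / 5307.256812 = 12.598362
y = (32.114·1190.668171 − -1327.603128·65.994) / 5307.256812 = 23.712996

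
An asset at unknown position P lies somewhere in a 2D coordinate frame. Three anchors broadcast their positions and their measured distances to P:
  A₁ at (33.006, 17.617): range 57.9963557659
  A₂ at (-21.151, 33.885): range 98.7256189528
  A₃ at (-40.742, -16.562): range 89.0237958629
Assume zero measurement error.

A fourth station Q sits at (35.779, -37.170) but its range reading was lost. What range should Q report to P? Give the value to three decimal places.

9.798

eq1: (x − 33.006)² + (y − 17.617)² = 57.9963557659²
eq2: (x + 21.151)² + (y − 33.885)² = 98.7256189528²
eq3: (x + 40.742)² + (y + 16.562)² = 89.0237958629²
eq2−eq1, eq2−eq3 (x²,y² cancel):
  108.314·x − 32.536·y = 6187.367254
  -39.182·x − 100.894·y = 2160.163990
det = 108.314·-100.894 − -32.536·-39.182 = -12203.058268
x = (6187.367254·-100.894 − -32.536·2160.163990) / -12203.058268 = 45.397238
y = (108.314·2160.163990 − 6187.367254·-39.182) / -12203.058268 = -39.040166
|P − Q| = √((45.397238 − 35.779)² + (-39.040166 − -37.170)²) = 9.798368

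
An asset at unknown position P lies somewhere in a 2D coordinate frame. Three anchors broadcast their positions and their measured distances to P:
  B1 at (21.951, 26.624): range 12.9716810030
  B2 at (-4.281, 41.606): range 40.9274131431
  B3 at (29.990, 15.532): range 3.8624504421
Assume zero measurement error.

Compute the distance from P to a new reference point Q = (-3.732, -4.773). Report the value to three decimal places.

35.629

eq1: (x − 21.951)² + (y − 26.624)² = 12.9716810030²
eq2: (x + 4.281)² + (y − 41.606)² = 40.9274131431²
eq3: (x − 29.990)² + (y − 15.532)² = 3.8624504421²
eq3−eq1, eq3−eq2 (x²,y² cancel):
  -16.078·x + 22.184·y = -103.305332
  -68.542·x + 52.148·y = -1051.391550
det = -16.078·52.148 − 22.184·-68.542 = 682.100184
x = (-103.305332·52.148 − 22.184·-1051.391550) / 682.100184 = 26.296582
y = (-16.078·-1051.391550 − -103.305332·-68.542) / 682.100184 = 14.401872
|P − Q| = √((26.296582 − -3.732)² + (14.401872 − -4.773)²) = 35.628520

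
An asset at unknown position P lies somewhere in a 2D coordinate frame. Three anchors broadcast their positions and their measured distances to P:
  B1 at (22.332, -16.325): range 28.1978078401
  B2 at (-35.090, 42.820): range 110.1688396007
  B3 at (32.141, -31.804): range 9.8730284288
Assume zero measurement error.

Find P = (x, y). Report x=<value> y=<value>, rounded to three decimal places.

x=37.321 y=-40.209

eq1: (x − 22.332)² + (y + 16.325)² = 28.1978078401²
eq2: (x + 35.090)² + (y − 42.820)² = 110.1688396007²
eq3: (x − 32.141)² + (y + 31.804)² = 9.8730284288²
eq2−eq3, eq2−eq1 (x²,y² cancel):
  134.462·x − 149.248·y = 11019.374326
  114.844·x − 118.290·y = 9042.420201
det = 134.462·-118.290 − -149.248·114.844 = 1234.727332
x = (11019.374326·-118.290 − -149.248·9042.420201) / 1234.727332 = 37.321067
y = (134.462·9042.420201 − 11019.374326·114.844) / 1234.727332 = -40.208975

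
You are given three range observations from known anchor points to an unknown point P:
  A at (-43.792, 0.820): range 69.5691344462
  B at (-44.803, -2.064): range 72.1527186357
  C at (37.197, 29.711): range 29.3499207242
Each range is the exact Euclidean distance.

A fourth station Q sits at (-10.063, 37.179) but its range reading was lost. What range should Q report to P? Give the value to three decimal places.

22.182

eq1: (x + 43.792)² + (y − 0.820)² = 69.5691344462²
eq2: (x + 44.803)² + (y + 2.064)² = 72.1527186357²
eq3: (x − 37.197)² + (y − 29.711)² = 29.3499207242²
eq2−eq1, eq2−eq3 (x²,y² cancel):
  2.022·x + 5.768·y = 272.993098
  164.000·x + 63.550·y = 4599.388385
det = 2.022·63.550 − 5.768·164.000 = -817.453900
x = (272.993098·63.550 − 5.768·4599.388385) / -817.453900 = 11.230677
y = (2.022·4599.388385 − 272.993098·164.000) / -817.453900 = 43.391933
|P − Q| = √((11.230677 − -10.063)² + (43.391933 − 37.179)²) = 22.181551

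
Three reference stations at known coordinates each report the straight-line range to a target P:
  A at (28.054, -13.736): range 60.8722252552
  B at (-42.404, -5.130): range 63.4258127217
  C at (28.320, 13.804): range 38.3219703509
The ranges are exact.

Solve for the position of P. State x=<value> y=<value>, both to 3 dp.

eq1: (x − 28.054)² + (y + 13.736)² = 60.8722252552²
eq2: (x + 42.404)² + (y + 5.130)² = 63.4258127217²
eq3: (x − 28.320)² + (y − 13.804)² = 38.3219703509²
eq2−eq3, eq2−eq1 (x²,y² cancel):
  141.448·x + 37.868·y = 1722.417008
  140.916·x − 17.212·y = -531.305592
det = 141.448·-17.212 − 37.868·140.916 = -7770.810064
x = (1722.417008·-17.212 − 37.868·-531.305592) / -7770.810064 = 1.225968
y = (141.448·-531.305592 − 1722.417008·140.916) / -7770.810064 = 40.905417

x=1.226 y=40.905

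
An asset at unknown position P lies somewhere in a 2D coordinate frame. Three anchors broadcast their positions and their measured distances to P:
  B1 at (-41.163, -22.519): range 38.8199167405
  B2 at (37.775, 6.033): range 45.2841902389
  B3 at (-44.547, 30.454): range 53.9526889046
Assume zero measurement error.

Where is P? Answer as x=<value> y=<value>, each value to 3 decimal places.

eq1: (x + 41.163)² + (y + 22.519)² = 38.8199167405²
eq2: (x − 37.775)² + (y − 6.033)² = 45.2841902389²
eq3: (x + 44.547)² + (y − 30.454)² = 53.9526889046²
eq2−eq3, eq2−eq1 (x²,y² cancel):
  -164.644·x + 48.842·y = 588.298857
  -157.876·x − 57.104·y = 1281.822166
det = -164.644·-57.104 − 48.842·-157.876 = 17112.810568
x = (588.298857·-57.104 − 48.842·1281.822166) / 17112.810568 = -5.621577
y = (-164.644·1281.822166 − 588.298857·-157.876) / 17112.810568 = -6.905123

x=-5.622 y=-6.905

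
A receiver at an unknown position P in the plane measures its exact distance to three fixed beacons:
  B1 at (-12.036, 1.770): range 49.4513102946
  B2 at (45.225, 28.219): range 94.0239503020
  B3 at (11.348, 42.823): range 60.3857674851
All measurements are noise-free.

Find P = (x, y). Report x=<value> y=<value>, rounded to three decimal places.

x=-48.545 y=35.125

eq1: (x + 12.036)² + (y − 1.770)² = 49.4513102946²
eq2: (x − 45.225)² + (y − 28.219)² = 94.0239503020²
eq3: (x − 11.348)² + (y − 42.823)² = 60.3857674851²
eq2−eq1, eq2−eq3 (x²,y² cancel):
  -114.522·x − 52.898·y = 3701.456751
  -67.754·x + 29.208·y = 4315.036163
det = -114.522·29.208 − -52.898·-67.754 = -6929.009668
x = (3701.456751·29.208 − -52.898·4315.036163) / -6929.009668 = -48.545023
y = (-114.522·4315.036163 − 3701.456751·-67.754) / -6929.009668 = 35.124510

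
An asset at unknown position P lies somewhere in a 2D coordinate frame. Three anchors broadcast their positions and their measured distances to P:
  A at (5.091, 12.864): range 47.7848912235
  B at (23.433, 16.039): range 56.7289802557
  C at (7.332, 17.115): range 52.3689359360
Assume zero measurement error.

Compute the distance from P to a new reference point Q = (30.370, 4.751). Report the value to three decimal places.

51.203

eq1: (x − 5.091)² + (y − 12.864)² = 47.7848912235²
eq2: (x − 23.433)² + (y − 16.039)² = 56.7289802557²
eq3: (x − 7.332)² + (y − 17.115)² = 52.3689359360²
eq3−eq1, eq3−eq2 (x²,y² cancel):
  -4.482·x − 8.502·y = 303.828950
  32.202·x − 2.152·y = -15.998189
det = -4.482·-2.152 − -8.502·32.202 = 283.426668
x = (303.828950·-2.152 − -8.502·-15.998189) / 283.426668 = -2.786811
y = (-4.482·-15.998189 − 303.828950·32.202) / 283.426668 = -34.267051
|P − Q| = √((-2.786811 − 30.370)² + (-34.267051 − 4.751)²) = 51.203343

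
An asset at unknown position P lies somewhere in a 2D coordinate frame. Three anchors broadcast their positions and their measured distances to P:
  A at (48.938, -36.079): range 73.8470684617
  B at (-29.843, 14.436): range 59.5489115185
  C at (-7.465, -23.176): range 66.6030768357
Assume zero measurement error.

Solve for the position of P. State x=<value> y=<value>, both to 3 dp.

eq1: (x − 48.938)² + (y + 36.079)² = 73.8470684617²
eq2: (x + 29.843)² + (y − 14.436)² = 59.5489115185²
eq3: (x + 7.465)² + (y + 23.176)² = 66.6030768357²
eq1−eq3, eq1−eq2 (x²,y² cancel):
  -112.806·x + 25.806·y = -2086.349208
  -157.562·x + 101.030·y = -690.302683
det = -112.806·101.030 − 25.806·-157.562 = -7330.745208
x = (-2086.349208·101.030 − 25.806·-690.302683) / -7330.745208 = 26.323369
y = (-112.806·-690.302683 − -2086.349208·-157.562) / -7330.745208 = 34.220132

x=26.323 y=34.220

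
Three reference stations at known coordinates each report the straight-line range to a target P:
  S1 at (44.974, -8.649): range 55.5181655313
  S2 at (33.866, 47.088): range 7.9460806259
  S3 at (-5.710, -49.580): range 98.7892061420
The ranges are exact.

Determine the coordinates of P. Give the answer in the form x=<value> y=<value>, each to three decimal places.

eq1: (x − 44.974)² + (y + 8.649)² = 55.5181655313²
eq2: (x − 33.866)² + (y − 47.088)² = 7.9460806259²
eq3: (x + 5.710)² + (y + 49.580)² = 98.7892061420²
eq2−eq3, eq2−eq1 (x²,y² cancel):
  -79.152·x − 193.336·y = -10569.572253
  22.216·x − 111.474·y = -4285.846330
det = -79.152·-111.474 − -193.336·22.216 = 13118.542624
x = (-10569.572253·-111.474 − -193.336·-4285.846330) / 13118.542624 = 26.651140
y = (-79.152·-4285.846330 − -10569.572253·22.216) / 13118.542624 = 43.758437

x=26.651 y=43.758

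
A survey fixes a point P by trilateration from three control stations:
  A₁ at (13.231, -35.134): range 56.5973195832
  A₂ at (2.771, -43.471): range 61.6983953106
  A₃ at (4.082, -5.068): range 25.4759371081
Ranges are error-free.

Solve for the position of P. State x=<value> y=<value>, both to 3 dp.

x=-8.221 y=17.240

eq1: (x − 13.231)² + (y + 35.134)² = 56.5973195832²
eq2: (x − 2.771)² + (y + 43.471)² = 61.6983953106²
eq3: (x − 4.082)² + (y + 5.068)² = 25.4759371081²
eq2−eq3, eq2−eq1 (x²,y² cancel):
  2.622·x + 76.806·y = 1302.609678
  20.920·x + 16.674·y = 115.486435
det = 2.622·16.674 − 76.806·20.920 = -1563.062292
x = (1302.609678·16.674 − 76.806·115.486435) / -1563.062292 = -8.220826
y = (2.622·115.486435 − 1302.609678·20.920) / -1563.062292 = 17.240381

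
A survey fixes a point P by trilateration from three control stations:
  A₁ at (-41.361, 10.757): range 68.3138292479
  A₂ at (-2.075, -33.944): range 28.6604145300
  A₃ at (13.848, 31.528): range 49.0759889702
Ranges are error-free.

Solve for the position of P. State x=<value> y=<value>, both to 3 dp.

eq1: (x + 41.361)² + (y − 10.757)² = 68.3138292479²
eq2: (x + 2.075)² + (y + 33.944)² = 28.6604145300²
eq3: (x − 13.848)² + (y − 31.528)² = 49.0759889702²
eq3−eq1, eq3−eq2 (x²,y² cancel):
  -110.418·x − 41.542·y = -1617.663091
  -31.846·x − 130.944·y = 1557.752205
det = -110.418·-130.944 − -41.542·-31.846 = 13135.628060
x = (-1617.663091·-130.944 − -41.542·1557.752205) / 13135.628060 = 21.052318
y = (-110.418·1557.752205 − -1617.663091·-31.846) / 13135.628060 = -17.016315

x=21.052 y=-17.016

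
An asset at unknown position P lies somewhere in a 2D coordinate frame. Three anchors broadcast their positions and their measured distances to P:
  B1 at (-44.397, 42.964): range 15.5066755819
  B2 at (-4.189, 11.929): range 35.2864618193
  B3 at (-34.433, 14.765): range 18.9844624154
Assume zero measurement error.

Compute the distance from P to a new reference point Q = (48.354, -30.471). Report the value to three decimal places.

102.800

eq1: (x + 44.397)² + (y − 42.964)² = 15.5066755819²
eq2: (x + 4.189)² + (y − 11.929)² = 35.2864618193²
eq3: (x + 34.433)² + (y − 14.765)² = 18.9844624154²
eq3−eq1, eq3−eq2 (x²,y² cancel):
  -19.928·x + 56.398·y = 2533.315017
  60.488·x − 5.672·y = -2128.512527
det = -19.928·-5.672 − 56.398·60.488 = -3298.370608
x = (2533.315017·-5.672 − 56.398·-2128.512527) / -3298.370608 = -32.038512
y = (-19.928·-2128.512527 − 2533.315017·60.488) / -3298.370608 = 33.597850
|P − Q| = √((-32.038512 − 48.354)² + (33.597850 − -30.471)²) = 102.799677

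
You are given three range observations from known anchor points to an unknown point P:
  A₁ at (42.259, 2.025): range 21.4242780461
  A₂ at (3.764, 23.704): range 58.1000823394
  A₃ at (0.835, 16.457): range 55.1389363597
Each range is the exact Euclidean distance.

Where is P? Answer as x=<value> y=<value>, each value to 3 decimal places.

eq1: (x − 42.259)² + (y − 2.025)² = 21.4242780461²
eq2: (x − 3.764)² + (y − 23.704)² = 58.1000823394²
eq3: (x − 0.835)² + (y − 16.457)² = 55.1389363597²
eq3−eq2, eq3−eq1 (x²,y² cancel):
  5.858·x + 14.494·y = -30.800027
  82.848·x − 28.864·y = 4099.696245
det = 5.858·-28.864 − 14.494·82.848 = -1369.884224
x = (-30.800027·-28.864 − 14.494·4099.696245) / -1369.884224 = 42.727688
y = (5.858·4099.696245 − -30.800027·82.848) / -1369.884224 = -19.394151

x=42.728 y=-19.394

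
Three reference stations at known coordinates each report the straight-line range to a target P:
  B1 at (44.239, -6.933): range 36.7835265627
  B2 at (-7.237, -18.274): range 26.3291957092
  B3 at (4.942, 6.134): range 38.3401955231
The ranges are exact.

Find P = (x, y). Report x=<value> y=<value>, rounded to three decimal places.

x=16.049 y=-30.562

eq1: (x − 44.239)² + (y + 6.933)² = 36.7835265627²
eq2: (x + 7.237)² + (y + 18.274)² = 26.3291957092²
eq3: (x − 4.942)² + (y − 6.134)² = 38.3401955231²
eq1−eq3, eq1−eq2 (x²,y² cancel):
  -78.594·x + 26.134·y = -2060.049056
  -102.952·x − 22.682·y = -959.041085
det = -78.594·-22.682 − 26.134·-102.952 = 4473.216676
x = (-2060.049056·-22.682 − 26.134·-959.041085) / 4473.216676 = 16.048767
y = (-78.594·-959.041085 − -2060.049056·-102.952) / 4473.216676 = -30.562189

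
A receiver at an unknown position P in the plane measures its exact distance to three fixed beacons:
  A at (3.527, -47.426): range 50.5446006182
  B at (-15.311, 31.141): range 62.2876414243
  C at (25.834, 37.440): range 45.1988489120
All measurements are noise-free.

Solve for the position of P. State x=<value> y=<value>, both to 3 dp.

eq1: (x − 3.527)² + (y + 47.426)² = 50.5446006182²
eq2: (x + 15.311)² + (y − 31.141)² = 62.2876414243²
eq3: (x − 25.834)² + (y − 37.440)² = 45.1988489120²
eq2−eq3, eq2−eq1 (x²,y² cancel):
  82.290·x + 12.598·y = 2701.774885
  37.676·x − 157.134·y = 2382.470226
det = 82.290·-157.134 − 12.598·37.676 = -13405.199108
x = (2701.774885·-157.134 − 12.598·2382.470226) / -13405.199108 = 33.908863
y = (82.290·2382.470226 − 2701.774885·37.676) / -13405.199108 = -7.031705

x=33.909 y=-7.032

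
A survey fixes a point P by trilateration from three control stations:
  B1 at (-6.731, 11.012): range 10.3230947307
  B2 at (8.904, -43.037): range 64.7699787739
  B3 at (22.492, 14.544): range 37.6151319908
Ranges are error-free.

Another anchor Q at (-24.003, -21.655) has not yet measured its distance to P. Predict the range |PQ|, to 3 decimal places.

39.826

eq1: (x + 6.731)² + (y − 11.012)² = 10.3230947307²
eq2: (x − 8.904)² + (y + 43.037)² = 64.7699787739²
eq3: (x − 22.492)² + (y − 14.544)² = 37.6151319908²
eq1−eq2, eq1−eq3 (x²,y² cancel):
  31.270·x − 108.098·y = -2323.689786
  58.446·x + 7.064·y = -757.484375
det = 31.270·7.064 − -108.098·58.446 = 6538.786988
x = (-2323.689786·7.064 − -108.098·-757.484375) / 6538.786988 = -15.032924
y = (31.270·-757.484375 − -2323.689786·58.446) / 6538.786988 = 17.147498
|P − Q| = √((-15.032924 − -24.003)² + (17.147498 − -21.655)²) = 39.825822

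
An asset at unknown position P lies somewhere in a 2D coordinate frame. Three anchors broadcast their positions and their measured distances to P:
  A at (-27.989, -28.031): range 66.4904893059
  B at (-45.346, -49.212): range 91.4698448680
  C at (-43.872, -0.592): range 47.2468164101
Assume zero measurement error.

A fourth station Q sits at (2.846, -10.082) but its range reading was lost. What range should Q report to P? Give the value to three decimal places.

eq1: (x + 27.989)² + (y + 28.031)² = 66.4904893059²
eq2: (x + 45.346)² + (y + 49.212)² = 91.4698448680²
eq3: (x + 43.872)² + (y + 0.592)² = 47.2468164101²
eq2−eq1, eq2−eq3 (x²,y² cancel):
  34.714·x + 42.362·y = 1036.787774
  2.948·x + 97.240·y = 3581.493047
det = 34.714·97.240 − 42.362·2.948 = 3250.706184
x = (1036.787774·97.240 − 42.362·3581.493047) / 3250.706184 = -15.658741
y = (34.714·3581.493047 − 1036.787774·2.948) / 3250.706184 = 37.306201
|P − Q| = √((-15.658741 − 2.846)² + (37.306201 − -10.082)²) = 50.873048

50.873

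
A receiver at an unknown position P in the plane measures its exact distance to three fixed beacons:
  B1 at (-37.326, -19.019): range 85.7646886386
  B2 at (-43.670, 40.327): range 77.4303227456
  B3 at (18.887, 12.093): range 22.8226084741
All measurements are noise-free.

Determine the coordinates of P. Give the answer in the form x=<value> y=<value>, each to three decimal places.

x=33.065 y=29.977

eq1: (x + 37.326)² + (y + 19.019)² = 85.7646886386²
eq2: (x + 43.670)² + (y − 40.327)² = 77.4303227456²
eq3: (x − 18.887)² + (y − 12.093)² = 22.8226084741²
eq1−eq2, eq1−eq3 (x²,y² cancel):
  -12.688·x + 118.692·y = 3138.510129
  112.426·x + 62.224·y = 5582.717141
det = -12.688·62.224 − 118.692·112.426 = -14133.564904
x = (3138.510129·62.224 − 118.692·5582.717141) / -14133.564904 = 33.065487
y = (-12.688·5582.717141 − 3138.510129·112.426) / -14133.564904 = 29.977126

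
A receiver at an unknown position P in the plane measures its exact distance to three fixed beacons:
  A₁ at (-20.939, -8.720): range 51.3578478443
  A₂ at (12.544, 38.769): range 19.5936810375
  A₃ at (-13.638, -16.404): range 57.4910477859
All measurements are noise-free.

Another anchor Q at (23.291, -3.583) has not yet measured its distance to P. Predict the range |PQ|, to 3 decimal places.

eq1: (x + 20.939)² + (y + 8.720)² = 51.3578478443²
eq2: (x − 12.544)² + (y − 38.769)² = 19.5936810375²
eq3: (x + 13.638)² + (y + 16.404)² = 57.4910477859²
eq2−eq1, eq2−eq3 (x²,y² cancel):
  -66.966·x − 94.978·y = -3399.623375
  -52.364·x − 110.346·y = -4126.609276
det = -66.966·-110.346 − -94.978·-52.364 = 2416.002244
x = (-3399.623375·-110.346 − -94.978·-4126.609276) / 2416.002244 = -6.954569
y = (-66.966·-4126.609276 − -3399.623375·-52.364) / 2416.002244 = 40.697246
|P − Q| = √((-6.954569 − 23.291)² + (40.697246 − -3.583)²) = 53.624012

53.624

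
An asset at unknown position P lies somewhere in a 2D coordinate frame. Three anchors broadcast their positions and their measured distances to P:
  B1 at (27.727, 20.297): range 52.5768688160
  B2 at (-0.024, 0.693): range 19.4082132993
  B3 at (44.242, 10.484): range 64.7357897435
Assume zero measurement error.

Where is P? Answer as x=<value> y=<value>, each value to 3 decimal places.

eq1: (x − 27.727)² + (y − 20.297)² = 52.5768688160²
eq2: (x + 0.024)² + (y − 0.693)² = 19.4082132993²
eq3: (x − 44.242)² + (y − 10.484)² = 64.7357897435²
eq1−eq2, eq1−eq3 (x²,y² cancel):
  -55.502·x − 39.208·y = 1207.374478
  33.030·x − 19.626·y = -539.881257
det = -55.502·-19.626 − -39.208·33.030 = 2384.322492
x = (1207.374478·-19.626 − -39.208·-539.881257) / 2384.322492 = -18.816077
y = (-55.502·-539.881257 − 1207.374478·33.030) / 2384.322492 = -4.158452

x=-18.816 y=-4.158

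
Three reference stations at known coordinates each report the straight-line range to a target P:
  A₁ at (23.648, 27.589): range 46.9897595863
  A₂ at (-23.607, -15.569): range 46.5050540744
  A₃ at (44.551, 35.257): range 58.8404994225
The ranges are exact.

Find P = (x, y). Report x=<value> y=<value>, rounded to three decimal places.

eq1: (x − 23.648)² + (y − 27.589)² = 46.9897595863²
eq2: (x + 23.607)² + (y + 15.569)² = 46.5050540744²
eq3: (x − 44.551)² + (y − 35.257)² = 58.8404994225²
eq1−eq2, eq1−eq3 (x²,y² cancel):
  -94.510·x − 86.316·y = -475.379163
  41.806·x + 15.336·y = 653.299959
det = -94.510·15.336 − -86.316·41.806 = 2159.121336
x = (-475.379163·15.336 − -86.316·653.299959) / 2159.121336 = 22.740651
y = (-94.510·653.299959 − -475.379163·41.806) / 2159.121336 = -19.391999

x=22.741 y=-19.392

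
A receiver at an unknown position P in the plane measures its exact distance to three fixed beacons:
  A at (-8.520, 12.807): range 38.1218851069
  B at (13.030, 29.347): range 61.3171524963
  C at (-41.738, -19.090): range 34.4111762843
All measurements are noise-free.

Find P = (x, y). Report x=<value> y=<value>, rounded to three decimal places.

eq1: (x + 8.520)² + (y − 12.807)² = 38.1218851069²
eq2: (x − 13.030)² + (y − 29.347)² = 61.3171524963²
eq3: (x + 41.738)² + (y + 19.090)² = 34.4111762843²
eq2−eq3, eq2−eq1 (x²,y² cancel):
  -109.536·x − 96.874·y = 3651.125572
  -43.100·x − 33.080·y = 1512.097406
det = -109.536·-33.080 − -96.874·-43.100 = -551.818520
x = (3651.125572·-33.080 − -96.874·1512.097406) / -551.818520 = -46.579970
y = (-109.536·1512.097406 − 3651.125572·-43.100) / -551.818520 = 14.978818

x=-46.580 y=14.979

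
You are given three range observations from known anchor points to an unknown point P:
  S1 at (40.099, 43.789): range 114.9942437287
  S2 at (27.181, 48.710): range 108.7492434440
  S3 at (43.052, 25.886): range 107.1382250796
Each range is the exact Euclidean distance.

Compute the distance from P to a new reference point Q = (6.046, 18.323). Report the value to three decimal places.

eq1: (x − 40.099)² + (y − 43.789)² = 114.9942437287²
eq2: (x − 27.181)² + (y − 48.710)² = 108.7492434440²
eq3: (x − 43.052)² + (y − 25.886)² = 107.1382250796²
eq3−eq2, eq3−eq1 (x²,y² cancel):
  -31.742·x + 45.648·y = 240.112485
  -5.906·x + 35.806·y = -743.230196
det = -31.742·35.806 − 45.648·-5.906 = -866.956964
x = (240.112485·35.806 − 45.648·-743.230196) / -866.956964 = -49.050231
y = (-31.742·-743.230196 − 240.112485·-5.906) / -866.956964 = -28.847703
|P − Q| = √((-49.050231 − 6.046)² + (-28.847703 − 18.323)²) = 72.530476

72.530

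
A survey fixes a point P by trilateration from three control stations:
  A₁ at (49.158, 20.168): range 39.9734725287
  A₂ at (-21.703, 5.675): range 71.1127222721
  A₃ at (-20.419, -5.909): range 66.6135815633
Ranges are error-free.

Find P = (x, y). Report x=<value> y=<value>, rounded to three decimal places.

eq1: (x − 49.158)² + (y − 20.168)² = 39.9734725287²
eq2: (x + 21.703)² + (y − 5.675)² = 71.1127222721²
eq3: (x + 20.419)² + (y + 5.909)² = 66.6135815633²
eq3−eq2, eq3−eq1 (x²,y² cancel):
  -2.568·x + 23.168·y = -568.276028
  139.154·x + 52.154·y = 5210.896089
det = -2.568·52.154 − 23.168·139.154 = -3357.851344
x = (-568.276028·52.154 − 23.168·5210.896089) / -3357.851344 = 44.779799
y = (-2.568·5210.896089 − -568.276028·139.154) / -3357.851344 = -19.564982

x=44.780 y=-19.565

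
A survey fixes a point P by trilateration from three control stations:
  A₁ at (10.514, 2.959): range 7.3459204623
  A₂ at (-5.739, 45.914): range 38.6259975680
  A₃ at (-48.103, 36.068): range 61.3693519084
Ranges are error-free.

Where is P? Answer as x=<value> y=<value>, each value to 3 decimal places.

eq1: (x − 10.514)² + (y − 2.959)² = 7.3459204623²
eq2: (x + 5.739)² + (y − 45.914)² = 38.6259975680²
eq3: (x + 48.103)² + (y − 36.068)² = 61.3693519084²
eq2−eq3, eq2−eq1 (x²,y² cancel):
  -84.728·x − 19.692·y = -800.461950
  32.506·x − 85.910·y = -583.726499
det = -84.728·-85.910 − -19.692·32.506 = 7919.090632
x = (-800.461950·-85.910 − -19.692·-583.726499) / 7919.090632 = 7.232263
y = (-84.728·-583.726499 − -800.461950·32.506) / 7919.090632 = 9.531119

x=7.232 y=9.531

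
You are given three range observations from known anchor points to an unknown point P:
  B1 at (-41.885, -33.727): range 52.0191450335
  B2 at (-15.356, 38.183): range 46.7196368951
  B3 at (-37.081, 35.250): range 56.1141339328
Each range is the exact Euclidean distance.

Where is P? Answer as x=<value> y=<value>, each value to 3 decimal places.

x=1.690 y=-5.316

eq1: (x + 41.885)² + (y + 33.727)² = 52.0191450335²
eq2: (x + 15.356)² + (y − 38.183)² = 46.7196368951²
eq3: (x + 37.081)² + (y − 35.250)² = 56.1141339328²
eq2−eq1, eq2−eq3 (x²,y² cancel):
  -53.058·x − 143.820·y = 674.848551
  -43.450·x − 5.866·y = -42.256719
det = -53.058·-5.866 − -143.820·-43.450 = -5937.740772
x = (674.848551·-5.866 − -143.820·-42.256719) / -5937.740772 = 1.690209
y = (-53.058·-42.256719 − 674.848551·-43.450) / -5937.740772 = -5.315865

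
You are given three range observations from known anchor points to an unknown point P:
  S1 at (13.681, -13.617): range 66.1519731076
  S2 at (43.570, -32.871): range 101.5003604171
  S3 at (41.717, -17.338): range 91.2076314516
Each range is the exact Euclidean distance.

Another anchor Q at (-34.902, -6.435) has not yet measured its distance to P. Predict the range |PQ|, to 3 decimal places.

eq1: (x − 13.681)² + (y + 13.617)² = 66.1519731076²
eq2: (x − 43.570)² + (y + 32.871)² = 101.5003604171²
eq3: (x − 41.717)² + (y + 17.338)² = 91.2076314516²
eq3−eq1, eq3−eq2 (x²,y² cancel):
  -56.072·x + 7.442·y = 2274.426606
  3.706·x − 31.066·y = -1045.557922
det = -56.072·-31.066 − 7.442·3.706 = 1714.352700
x = (2274.426606·-31.066 − 7.442·-1045.557922) / 1714.352700 = -36.676406
y = (-56.072·-1045.557922 − 2274.426606·3.706) / 1714.352700 = 29.280730
|P − Q| = √((-36.676406 − -34.902)² + (29.280730 − -6.435)²) = 35.759780

35.760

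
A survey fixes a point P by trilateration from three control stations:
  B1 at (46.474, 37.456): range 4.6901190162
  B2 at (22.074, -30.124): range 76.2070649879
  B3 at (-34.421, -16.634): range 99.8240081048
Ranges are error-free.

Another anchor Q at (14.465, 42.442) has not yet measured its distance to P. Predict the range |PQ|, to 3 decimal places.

31.802

eq1: (x − 46.474)² + (y − 37.456)² = 4.6901190162²
eq2: (x − 22.074)² + (y + 30.124)² = 76.2070649879²
eq3: (x + 34.421)² + (y + 16.634)² = 99.8240081048²
eq2−eq3, eq2−eq1 (x²,y² cancel):
  -112.990·x + 26.980·y = -4090.537495
  48.800·x + 135.160·y = 7953.587298
det = -112.990·135.160 − 26.980·48.800 = -16588.352400
x = (-4090.537495·135.160 − 26.980·7953.587298) / -16588.352400 = 46.265284
y = (-112.990·7953.587298 − -4090.537495·48.800) / -16588.352400 = 42.141473
|P − Q| = √((46.265284 − 14.465)² + (42.141473 − 42.442)²) = 31.801704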